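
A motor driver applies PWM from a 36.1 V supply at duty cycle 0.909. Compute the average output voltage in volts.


V_avg = V_supply * D = 36.1*0.909 = 32.8149

32.8149 V


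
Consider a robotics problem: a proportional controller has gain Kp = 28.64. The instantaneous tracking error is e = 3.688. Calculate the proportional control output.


u_P = Kp * e = 28.64 * 3.688 = 105.6243

105.6243


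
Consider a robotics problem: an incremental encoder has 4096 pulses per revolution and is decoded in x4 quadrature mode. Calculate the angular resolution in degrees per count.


resolution = 360 / (PPR * 4) = 360 / 16384 = 0.0220

0.0220 degrees


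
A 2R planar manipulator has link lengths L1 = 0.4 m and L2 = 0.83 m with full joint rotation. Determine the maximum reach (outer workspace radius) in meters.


r_max = L1 + L2 = 0.4 + 0.83 = 1.2300

1.2300 m


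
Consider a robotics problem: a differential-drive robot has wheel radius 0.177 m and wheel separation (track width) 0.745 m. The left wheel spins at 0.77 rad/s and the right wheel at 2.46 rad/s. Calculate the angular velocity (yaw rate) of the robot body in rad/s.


omega = r*(wR - wL)/L = 0.177*(2.46 - (0.77))/0.745 = 0.4015

0.4015 rad/s


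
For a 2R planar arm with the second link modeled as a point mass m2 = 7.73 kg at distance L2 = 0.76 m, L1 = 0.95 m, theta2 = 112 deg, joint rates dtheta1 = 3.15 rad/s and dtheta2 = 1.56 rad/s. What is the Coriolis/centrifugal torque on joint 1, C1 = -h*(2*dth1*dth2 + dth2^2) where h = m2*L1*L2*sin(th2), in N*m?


h = m2*L1*L2*sin(th2) = 7.73*0.95*0.76*sin(112 deg) = 5.174669
C1 = -h*(2*3.15*1.56 + 1.56^2) = -5.174669*12.2616 = -63.4497

-63.4497 N*m


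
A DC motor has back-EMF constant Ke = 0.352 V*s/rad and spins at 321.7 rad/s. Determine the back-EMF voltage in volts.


V_emf = Ke * omega = 0.352*321.7 = 113.2384

113.2384 V


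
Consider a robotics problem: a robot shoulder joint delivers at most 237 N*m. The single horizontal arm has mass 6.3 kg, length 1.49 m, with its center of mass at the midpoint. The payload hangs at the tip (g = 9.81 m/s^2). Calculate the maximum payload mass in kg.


tau_arm = m_arm*g*(L/2) = 6.3*9.81*1.49/2 = 46.0432 N*m
tau_payload = tau_max - tau_arm = 237 - 46.0432 = 190.9568
m_payload = tau_payload / (g*L) = 190.9568 / (9.81*1.49) = 13.0641

13.0641 kg


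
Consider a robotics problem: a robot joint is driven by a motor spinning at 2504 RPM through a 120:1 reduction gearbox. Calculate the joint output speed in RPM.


omega_joint = omega_motor / N = 2504 / 120 = 20.8667

20.8667 RPM


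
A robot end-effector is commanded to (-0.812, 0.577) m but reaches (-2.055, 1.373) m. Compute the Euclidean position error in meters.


dx = -2.055 - (-0.812) = -1.2430, dy = 1.373 - (0.577) = 0.7960
err = sqrt(1.545049 + 0.633616) = 1.4760

1.4760 m


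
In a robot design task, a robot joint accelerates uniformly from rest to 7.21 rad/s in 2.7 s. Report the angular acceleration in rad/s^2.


alpha = delta_omega / t = 7.21 / 2.7 = 2.6704

2.6704 rad/s^2


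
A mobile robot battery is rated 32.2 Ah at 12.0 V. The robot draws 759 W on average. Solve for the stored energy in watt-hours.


E = capacity * V = 32.2*12.0 = 386.4000

386.4000 Wh


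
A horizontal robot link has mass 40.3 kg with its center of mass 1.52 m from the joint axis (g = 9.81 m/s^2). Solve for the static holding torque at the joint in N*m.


tau = m*g*L = 40.3 * 9.81 * 1.52 = 600.9214

600.9214 N*m


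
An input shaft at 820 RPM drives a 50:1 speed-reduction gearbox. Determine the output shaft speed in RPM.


omega_out = omega_in / N = 820 / 50 = 16.4000

16.4000 RPM


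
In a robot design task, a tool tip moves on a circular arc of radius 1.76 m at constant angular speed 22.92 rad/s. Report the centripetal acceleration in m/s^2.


a_c = omega^2 * r = 22.92^2 * 1.76 = 924.5745

924.5745 m/s^2


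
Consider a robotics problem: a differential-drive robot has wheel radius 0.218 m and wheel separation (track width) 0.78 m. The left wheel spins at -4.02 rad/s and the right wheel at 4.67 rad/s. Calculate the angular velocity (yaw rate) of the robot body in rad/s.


omega = r*(wR - wL)/L = 0.218*(4.67 - (-4.02))/0.78 = 2.4287

2.4287 rad/s


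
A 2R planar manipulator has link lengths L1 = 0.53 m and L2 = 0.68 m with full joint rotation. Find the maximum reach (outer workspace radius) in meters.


r_max = L1 + L2 = 0.53 + 0.68 = 1.2100

1.2100 m


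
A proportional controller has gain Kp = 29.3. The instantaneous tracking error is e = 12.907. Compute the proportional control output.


u_P = Kp * e = 29.3 * 12.907 = 378.1751

378.1751


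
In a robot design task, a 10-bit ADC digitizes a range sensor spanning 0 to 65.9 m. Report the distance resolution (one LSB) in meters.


res = range / 2^n = 65.9/2^10 = 65.9/1024 = 0.0644

0.0644 m


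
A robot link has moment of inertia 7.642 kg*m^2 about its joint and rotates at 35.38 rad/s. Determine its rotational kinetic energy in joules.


KE = (1/2)*I*omega^2 = 0.5*7.642*35.38^2 = 4782.9154

4782.9154 J


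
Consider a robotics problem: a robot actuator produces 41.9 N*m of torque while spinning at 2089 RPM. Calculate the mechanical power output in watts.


omega = 2089 * 2*pi/60 = 218.759568 rad/s
P = tau * omega = 41.9 * 218.759568 = 9166.0259

9166.0259 W


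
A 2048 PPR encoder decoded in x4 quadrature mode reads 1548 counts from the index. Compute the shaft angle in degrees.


angle = counts * 360 / (PPR*4) = 1548 * 360 / 8192 = 68.0273

68.0273 degrees


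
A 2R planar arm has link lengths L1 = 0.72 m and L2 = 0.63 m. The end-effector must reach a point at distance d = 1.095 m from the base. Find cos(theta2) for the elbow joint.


cos(th2) = (d^2 - L1^2 - L2^2)/(2*L1*L2) = (1.095^2 - 0.72^2 - 0.63^2)/(2*0.72*0.63) = 0.3127

0.3127


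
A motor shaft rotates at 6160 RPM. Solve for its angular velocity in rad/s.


omega = 6160 * 2*pi/60 = 645.0737

645.0737 rad/s


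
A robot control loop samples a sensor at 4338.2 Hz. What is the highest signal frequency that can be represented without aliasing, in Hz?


f_max = f_s/2 = 4338.2/2 = 2169.1000

2169.1000 Hz


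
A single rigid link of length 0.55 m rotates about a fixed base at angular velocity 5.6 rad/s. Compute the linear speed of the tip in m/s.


v = L*omega = 0.55 * 5.6 = 3.0800

3.0800 m/s


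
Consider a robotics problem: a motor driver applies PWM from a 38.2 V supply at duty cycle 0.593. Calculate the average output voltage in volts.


V_avg = V_supply * D = 38.2*0.593 = 22.6526

22.6526 V


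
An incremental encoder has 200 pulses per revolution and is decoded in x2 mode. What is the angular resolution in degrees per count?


resolution = 360 / (PPR * 2) = 360 / 400 = 0.9000

0.9000 degrees


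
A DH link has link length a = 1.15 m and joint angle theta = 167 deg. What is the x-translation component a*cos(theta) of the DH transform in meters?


a*cos(theta) = 1.15*cos(167 deg) = -1.1205

-1.1205 m


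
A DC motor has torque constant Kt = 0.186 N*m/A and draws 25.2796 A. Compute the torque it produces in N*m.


tau = Kt * I = 0.186*25.2796 = 4.7020

4.7020 N*m


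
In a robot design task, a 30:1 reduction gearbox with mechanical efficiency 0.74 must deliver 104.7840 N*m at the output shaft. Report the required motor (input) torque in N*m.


tau_in = tau_out / (N * eta) = 104.7840 / (30 * 0.74) = 4.7200

4.7200 N*m


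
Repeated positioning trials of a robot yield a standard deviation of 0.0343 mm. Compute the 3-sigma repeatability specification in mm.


repeatability = 3*sigma = 3*0.0343 = 0.1029

0.1029 mm


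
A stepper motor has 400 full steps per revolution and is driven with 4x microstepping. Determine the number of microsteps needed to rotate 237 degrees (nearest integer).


step_size = 360/(400*4) = 360/1600 = 0.225000 deg
n = 237/(360/1600) = 237*1600/360 = 1053.3333 -> 1053

1053 steps


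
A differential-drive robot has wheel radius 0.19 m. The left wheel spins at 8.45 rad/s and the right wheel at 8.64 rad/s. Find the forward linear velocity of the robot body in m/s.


v = r*(wR + wL)/2 = 0.19*(8.64 + 8.45)/2 = 1.6236

1.6236 m/s


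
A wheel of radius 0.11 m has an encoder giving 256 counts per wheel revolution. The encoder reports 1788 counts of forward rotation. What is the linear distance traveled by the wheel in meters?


revs = 1788/256 = 6.984375
d = revs * 2*pi*r = 6.984375 * 2*pi*0.11 = 4.8273

4.8273 m


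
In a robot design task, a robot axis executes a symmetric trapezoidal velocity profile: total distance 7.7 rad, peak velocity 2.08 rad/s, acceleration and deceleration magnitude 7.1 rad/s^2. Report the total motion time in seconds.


t_acc = v/a = 2.08/7.1 = 0.292958 s
d_acc = v^2/(2a) = 0.304676 rad (each ramp)
d_cruise = 7.7 - 2*0.304676 = 7.090648 rad
t_cruise = 7.090648/2.08 = 3.408965 s
t_total = 2*0.292958 + 3.408965 = 3.9949

3.9949 s


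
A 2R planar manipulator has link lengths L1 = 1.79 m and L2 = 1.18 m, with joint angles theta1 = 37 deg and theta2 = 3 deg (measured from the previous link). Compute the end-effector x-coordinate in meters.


x = L1*cos(th1) + L2*cos(th1+th2) = 1.79*cos(37 deg) + 1.18*cos(40 deg) = 2.3335

2.3335 m


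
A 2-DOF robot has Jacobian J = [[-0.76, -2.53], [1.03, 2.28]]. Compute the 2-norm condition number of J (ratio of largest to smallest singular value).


JJ^T eigenvalues: trace(JJ^T) = 13.2378, det(JJ^T) = det(J)^2 = 0.76230361
s_max^2 = (13.2378 + sqrt(172.19013440))/2 = 13.17996193
s_min^2 = (13.2378 - sqrt(172.19013440))/2 = 0.05783807
kappa = s_max/s_min = sqrt(13.17996193/0.05783807) = 15.0956

15.0956


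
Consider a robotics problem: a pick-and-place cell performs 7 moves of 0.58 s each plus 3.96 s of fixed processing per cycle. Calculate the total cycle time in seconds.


T = 7*0.58 + 3.96 = 8.0200

8.0200 s


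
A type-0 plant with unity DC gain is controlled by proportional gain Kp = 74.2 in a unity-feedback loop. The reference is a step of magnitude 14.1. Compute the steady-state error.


e_ss = R/(1 + Kp) = 14.1/(1 + 74.2) = 14.1/75.2000 = 0.1875

0.1875


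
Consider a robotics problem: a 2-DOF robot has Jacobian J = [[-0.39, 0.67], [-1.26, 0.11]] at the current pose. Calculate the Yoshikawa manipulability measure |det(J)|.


det(J) = -0.39*0.11 - (0.67)*(-1.26) = 0.8013
|det(J)| = 0.8013

0.8013


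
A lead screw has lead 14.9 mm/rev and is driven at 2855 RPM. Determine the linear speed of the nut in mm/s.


v = lead * (RPM/60) = 14.9*2855/60 = 708.9917

708.9917 mm/s


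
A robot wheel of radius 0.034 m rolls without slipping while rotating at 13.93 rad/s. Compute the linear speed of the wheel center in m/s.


v = omega * r = 13.93 * 0.034 = 0.4736

0.4736 m/s


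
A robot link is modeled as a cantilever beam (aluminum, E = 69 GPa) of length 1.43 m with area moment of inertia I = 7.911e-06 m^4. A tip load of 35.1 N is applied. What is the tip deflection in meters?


delta = F*L^3/(3*E*I) = 35.1*1.43^3/(3*6.900e+10*7.911e-06)
      = 102.6396657/1637577 = 6.2678e-05

6.2678e-05 m


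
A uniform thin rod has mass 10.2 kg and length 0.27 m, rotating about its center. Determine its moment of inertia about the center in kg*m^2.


I = (1/12)*m*L^2 = (1/12)*10.2*0.27^2 = 0.0620

0.0620 kg*m^2


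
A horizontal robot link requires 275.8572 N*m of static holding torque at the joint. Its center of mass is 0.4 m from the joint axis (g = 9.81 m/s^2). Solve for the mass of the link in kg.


m = tau / (g*L) = 275.8572 / (9.81 * 0.4) = 70.3000

70.3000 kg


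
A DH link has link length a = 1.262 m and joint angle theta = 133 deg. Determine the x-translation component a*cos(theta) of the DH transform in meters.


a*cos(theta) = 1.262*cos(133 deg) = -0.8607

-0.8607 m


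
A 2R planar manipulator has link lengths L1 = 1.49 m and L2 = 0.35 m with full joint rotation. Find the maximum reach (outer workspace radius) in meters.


r_max = L1 + L2 = 1.49 + 0.35 = 1.8400

1.8400 m


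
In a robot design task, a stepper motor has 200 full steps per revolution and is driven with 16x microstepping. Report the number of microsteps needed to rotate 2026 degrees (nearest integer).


step_size = 360/(200*16) = 360/3200 = 0.112500 deg
n = 2026/(360/3200) = 2026*3200/360 = 18008.8889 -> 18009

18009 steps


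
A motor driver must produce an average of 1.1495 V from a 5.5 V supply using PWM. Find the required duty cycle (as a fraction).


D = V_avg/V_supply = 1.1495/5.5 = 0.2090

0.2090


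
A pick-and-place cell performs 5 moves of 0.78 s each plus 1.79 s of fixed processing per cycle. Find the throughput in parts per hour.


T_cycle = 5*0.78 + 1.79 = 5.6900 s
rate = 3600/T = 632.6889

632.6889 parts/hour


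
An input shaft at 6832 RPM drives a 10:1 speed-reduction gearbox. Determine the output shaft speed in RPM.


omega_out = omega_in / N = 6832 / 10 = 683.2000

683.2000 RPM


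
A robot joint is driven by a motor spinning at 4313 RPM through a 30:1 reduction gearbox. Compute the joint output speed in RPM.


omega_joint = omega_motor / N = 4313 / 30 = 143.7667

143.7667 RPM


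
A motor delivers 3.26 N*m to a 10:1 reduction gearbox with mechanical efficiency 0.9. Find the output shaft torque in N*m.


tau_out = tau_in * N * eta = 3.26 * 10 * 0.9 = 29.3400

29.3400 N*m


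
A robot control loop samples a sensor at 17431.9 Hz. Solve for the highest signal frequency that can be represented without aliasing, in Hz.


f_max = f_s/2 = 17431.9/2 = 8715.9500

8715.9500 Hz


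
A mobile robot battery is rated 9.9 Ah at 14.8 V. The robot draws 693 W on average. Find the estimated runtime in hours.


E = 9.9*14.8 = 146.5200 Wh
t = E/P = 146.5200/693 = 0.2114

0.2114 hours


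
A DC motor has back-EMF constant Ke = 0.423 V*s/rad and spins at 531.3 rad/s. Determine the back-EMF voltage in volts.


V_emf = Ke * omega = 0.423*531.3 = 224.7399

224.7399 V


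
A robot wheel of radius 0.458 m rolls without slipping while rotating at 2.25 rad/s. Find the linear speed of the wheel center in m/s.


v = omega * r = 2.25 * 0.458 = 1.0305

1.0305 m/s


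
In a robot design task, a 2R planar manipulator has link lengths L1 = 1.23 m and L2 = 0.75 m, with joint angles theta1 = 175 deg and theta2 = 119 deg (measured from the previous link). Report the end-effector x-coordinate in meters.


x = L1*cos(th1) + L2*cos(th1+th2) = 1.23*cos(175 deg) + 0.75*cos(294 deg) = -0.9203

-0.9203 m


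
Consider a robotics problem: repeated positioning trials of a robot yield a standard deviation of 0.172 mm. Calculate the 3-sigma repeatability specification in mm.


repeatability = 3*sigma = 3*0.172 = 0.5160

0.5160 mm


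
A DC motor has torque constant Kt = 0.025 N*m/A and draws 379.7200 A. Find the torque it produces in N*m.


tau = Kt * I = 0.025*379.7200 = 9.4930

9.4930 N*m


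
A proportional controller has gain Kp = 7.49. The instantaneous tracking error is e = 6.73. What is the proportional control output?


u_P = Kp * e = 7.49 * 6.73 = 50.4077

50.4077


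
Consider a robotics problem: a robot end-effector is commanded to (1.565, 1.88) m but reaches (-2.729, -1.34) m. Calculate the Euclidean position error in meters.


dx = -2.729 - (1.565) = -4.2940, dy = -1.34 - (1.88) = -3.2200
err = sqrt(18.438436 + 10.368400) = 5.3672

5.3672 m


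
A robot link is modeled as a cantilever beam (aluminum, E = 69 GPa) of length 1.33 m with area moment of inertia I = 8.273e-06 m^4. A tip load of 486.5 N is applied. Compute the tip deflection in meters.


delta = F*L^3/(3*E*I) = 486.5*1.33^3/(3*6.900e+10*8.273e-06)
      = 1144.5579005/1712511 = 6.6835e-04

6.6835e-04 m


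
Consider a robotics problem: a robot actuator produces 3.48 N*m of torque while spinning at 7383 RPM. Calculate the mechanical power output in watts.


omega = 7383 * 2*pi/60 = 773.145952 rad/s
P = tau * omega = 3.48 * 773.145952 = 2690.5479

2690.5479 W


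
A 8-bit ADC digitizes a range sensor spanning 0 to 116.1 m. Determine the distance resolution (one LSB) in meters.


res = range / 2^n = 116.1/2^8 = 116.1/256 = 0.4535

0.4535 m


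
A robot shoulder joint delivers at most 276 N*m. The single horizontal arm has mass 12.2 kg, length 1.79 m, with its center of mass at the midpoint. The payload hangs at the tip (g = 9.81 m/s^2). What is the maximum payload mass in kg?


tau_arm = m_arm*g*(L/2) = 12.2*9.81*1.79/2 = 107.1154 N*m
tau_payload = tau_max - tau_arm = 276 - 107.1154 = 168.8846
m_payload = tau_payload / (g*L) = 168.8846 / (9.81*1.79) = 9.6176

9.6176 kg


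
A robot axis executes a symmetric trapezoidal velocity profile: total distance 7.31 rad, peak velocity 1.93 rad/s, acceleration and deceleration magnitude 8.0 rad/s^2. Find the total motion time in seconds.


t_acc = v/a = 1.93/8.0 = 0.241250 s
d_acc = v^2/(2a) = 0.232806 rad (each ramp)
d_cruise = 7.31 - 2*0.232806 = 6.844388 rad
t_cruise = 6.844388/1.93 = 3.546315 s
t_total = 2*0.241250 + 3.546315 = 4.0288

4.0288 s


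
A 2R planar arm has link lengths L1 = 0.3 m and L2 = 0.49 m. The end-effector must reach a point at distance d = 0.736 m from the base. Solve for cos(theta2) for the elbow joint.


cos(th2) = (d^2 - L1^2 - L2^2)/(2*L1*L2) = (0.736^2 - 0.3^2 - 0.49^2)/(2*0.3*0.49) = 0.7197

0.7197


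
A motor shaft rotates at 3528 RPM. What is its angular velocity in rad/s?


omega = 3528 * 2*pi/60 = 369.4513

369.4513 rad/s


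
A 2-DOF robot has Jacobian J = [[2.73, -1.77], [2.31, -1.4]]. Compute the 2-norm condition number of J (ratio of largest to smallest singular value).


JJ^T eigenvalues: trace(JJ^T) = 17.8819, det(JJ^T) = det(J)^2 = 0.07112889
s_max^2 = (17.8819 + sqrt(319.47783205))/2 = 17.87792141
s_min^2 = (17.8819 - sqrt(319.47783205))/2 = 0.00397859
kappa = s_max/s_min = sqrt(17.87792141/0.00397859) = 67.0338

67.0338


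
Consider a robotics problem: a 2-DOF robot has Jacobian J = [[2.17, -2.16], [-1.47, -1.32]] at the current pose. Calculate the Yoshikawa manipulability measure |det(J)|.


det(J) = 2.17*-1.32 - (-2.16)*(-1.47) = -6.0396
|det(J)| = 6.0396

6.0396


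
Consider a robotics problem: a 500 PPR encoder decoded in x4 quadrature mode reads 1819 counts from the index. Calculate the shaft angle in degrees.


angle = counts * 360 / (PPR*4) = 1819 * 360 / 2000 = 327.4200

327.4200 degrees


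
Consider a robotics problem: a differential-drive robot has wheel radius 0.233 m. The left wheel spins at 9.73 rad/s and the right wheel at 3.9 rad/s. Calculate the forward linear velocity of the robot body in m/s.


v = r*(wR + wL)/2 = 0.233*(3.9 + 9.73)/2 = 1.5879

1.5879 m/s


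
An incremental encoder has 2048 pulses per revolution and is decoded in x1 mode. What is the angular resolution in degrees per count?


resolution = 360 / (PPR * 1) = 360 / 2048 = 0.1758

0.1758 degrees


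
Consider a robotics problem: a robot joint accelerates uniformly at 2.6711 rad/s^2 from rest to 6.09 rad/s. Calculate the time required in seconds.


t = delta_omega / alpha = 6.09 / 2.6711 = 2.2800

2.2800 s


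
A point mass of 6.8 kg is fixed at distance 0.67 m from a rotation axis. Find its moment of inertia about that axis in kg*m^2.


I = m*r^2 = 6.8*0.67^2 = 3.0525

3.0525 kg*m^2


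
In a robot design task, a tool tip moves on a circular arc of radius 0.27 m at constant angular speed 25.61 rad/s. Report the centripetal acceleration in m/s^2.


a_c = omega^2 * r = 25.61^2 * 0.27 = 177.0855

177.0855 m/s^2


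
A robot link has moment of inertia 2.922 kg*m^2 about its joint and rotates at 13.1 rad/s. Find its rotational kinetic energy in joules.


KE = (1/2)*I*omega^2 = 0.5*2.922*13.1^2 = 250.7222

250.7222 J


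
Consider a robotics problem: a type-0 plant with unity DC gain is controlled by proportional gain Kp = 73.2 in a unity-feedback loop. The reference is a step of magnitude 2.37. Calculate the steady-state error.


e_ss = R/(1 + Kp) = 2.37/(1 + 73.2) = 2.37/74.2000 = 0.0319

0.0319


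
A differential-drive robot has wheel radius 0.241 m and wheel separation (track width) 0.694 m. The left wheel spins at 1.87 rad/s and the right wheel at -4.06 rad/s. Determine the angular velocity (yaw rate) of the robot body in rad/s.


omega = r*(wR - wL)/L = 0.241*(-4.06 - (1.87))/0.694 = -2.0593

-2.0593 rad/s


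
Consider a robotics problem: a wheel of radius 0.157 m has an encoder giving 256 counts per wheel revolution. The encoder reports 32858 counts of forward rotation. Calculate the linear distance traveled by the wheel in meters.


revs = 32858/256 = 128.351562
d = revs * 2*pi*r = 128.351562 * 2*pi*0.157 = 126.6137

126.6137 m


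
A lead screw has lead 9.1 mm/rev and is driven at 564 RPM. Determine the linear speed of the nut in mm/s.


v = lead * (RPM/60) = 9.1*564/60 = 85.5400

85.5400 mm/s


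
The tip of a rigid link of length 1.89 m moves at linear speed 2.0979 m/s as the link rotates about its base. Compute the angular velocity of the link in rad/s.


omega = v / L = 2.0979 / 1.89 = 1.1100

1.1100 rad/s


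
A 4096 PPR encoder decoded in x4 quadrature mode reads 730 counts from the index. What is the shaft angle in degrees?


angle = counts * 360 / (PPR*4) = 730 * 360 / 16384 = 16.0400

16.0400 degrees


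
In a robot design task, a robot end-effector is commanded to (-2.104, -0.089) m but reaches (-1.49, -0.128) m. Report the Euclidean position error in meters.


dx = -1.49 - (-2.104) = 0.6140, dy = -0.128 - (-0.089) = -0.0390
err = sqrt(0.376996 + 0.001521) = 0.6152

0.6152 m


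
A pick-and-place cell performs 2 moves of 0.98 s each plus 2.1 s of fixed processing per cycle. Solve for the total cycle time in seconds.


T = 2*0.98 + 2.1 = 4.0600

4.0600 s


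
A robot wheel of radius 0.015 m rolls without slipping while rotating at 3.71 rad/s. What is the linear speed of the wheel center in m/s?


v = omega * r = 3.71 * 0.015 = 0.0556

0.0556 m/s


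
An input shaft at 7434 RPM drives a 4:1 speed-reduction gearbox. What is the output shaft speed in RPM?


omega_out = omega_in / N = 7434 / 4 = 1858.5000

1858.5000 RPM


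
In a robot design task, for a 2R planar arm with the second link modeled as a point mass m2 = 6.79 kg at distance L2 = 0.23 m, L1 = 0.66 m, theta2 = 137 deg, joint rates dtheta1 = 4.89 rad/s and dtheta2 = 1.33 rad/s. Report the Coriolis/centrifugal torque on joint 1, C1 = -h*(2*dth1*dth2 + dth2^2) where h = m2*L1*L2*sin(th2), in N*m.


h = m2*L1*L2*sin(th2) = 6.79*0.66*0.23*sin(137 deg) = 0.702951
C1 = -h*(2*4.89*1.33 + 1.33^2) = -0.702951*14.7763 = -10.3870

-10.3870 N*m


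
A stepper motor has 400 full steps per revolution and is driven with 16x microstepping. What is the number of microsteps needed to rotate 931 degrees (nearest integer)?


step_size = 360/(400*16) = 360/6400 = 0.056250 deg
n = 931/(360/6400) = 931*6400/360 = 16551.1111 -> 16551

16551 steps


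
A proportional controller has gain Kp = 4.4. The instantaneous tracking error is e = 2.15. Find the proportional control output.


u_P = Kp * e = 4.4 * 2.15 = 9.4600

9.4600


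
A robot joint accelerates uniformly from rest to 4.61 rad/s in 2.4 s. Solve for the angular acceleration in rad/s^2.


alpha = delta_omega / t = 4.61 / 2.4 = 1.9208

1.9208 rad/s^2


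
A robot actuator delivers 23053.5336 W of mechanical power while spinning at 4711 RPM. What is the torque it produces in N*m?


omega = 4711 * 2*pi/60 = 493.334766 rad/s
tau = P / omega = 23053.5336 / 493.334766 = 46.7300

46.7300 N*m


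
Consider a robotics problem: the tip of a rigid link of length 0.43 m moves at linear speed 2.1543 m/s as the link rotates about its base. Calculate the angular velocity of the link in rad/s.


omega = v / L = 2.1543 / 0.43 = 5.0100

5.0100 rad/s


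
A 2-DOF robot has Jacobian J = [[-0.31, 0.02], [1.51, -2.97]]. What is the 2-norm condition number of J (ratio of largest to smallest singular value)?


JJ^T eigenvalues: trace(JJ^T) = 11.1975, det(JJ^T) = det(J)^2 = 0.79299025
s_max^2 = (11.1975 + sqrt(122.21204525))/2 = 11.12622784
s_min^2 = (11.1975 - sqrt(122.21204525))/2 = 0.07127216
kappa = s_max/s_min = sqrt(11.12622784/0.07127216) = 12.4944

12.4944


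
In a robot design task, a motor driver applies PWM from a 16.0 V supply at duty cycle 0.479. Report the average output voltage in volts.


V_avg = V_supply * D = 16.0*0.479 = 7.6640

7.6640 V


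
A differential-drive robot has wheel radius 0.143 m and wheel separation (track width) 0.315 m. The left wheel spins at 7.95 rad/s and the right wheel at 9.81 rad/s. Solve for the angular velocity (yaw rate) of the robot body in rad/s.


omega = r*(wR - wL)/L = 0.143*(9.81 - (7.95))/0.315 = 0.8444

0.8444 rad/s


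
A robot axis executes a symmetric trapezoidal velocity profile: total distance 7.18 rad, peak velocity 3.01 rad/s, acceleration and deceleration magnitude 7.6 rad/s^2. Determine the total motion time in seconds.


t_acc = v/a = 3.01/7.6 = 0.396053 s
d_acc = v^2/(2a) = 0.596059 rad (each ramp)
d_cruise = 7.18 - 2*0.596059 = 5.987882 rad
t_cruise = 5.987882/3.01 = 1.989330 s
t_total = 2*0.396053 + 1.989330 = 2.7814

2.7814 s


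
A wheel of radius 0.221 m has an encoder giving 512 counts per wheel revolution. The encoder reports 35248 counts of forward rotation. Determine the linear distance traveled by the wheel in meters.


revs = 35248/512 = 68.843750
d = revs * 2*pi*r = 68.843750 * 2*pi*0.221 = 95.5953

95.5953 m


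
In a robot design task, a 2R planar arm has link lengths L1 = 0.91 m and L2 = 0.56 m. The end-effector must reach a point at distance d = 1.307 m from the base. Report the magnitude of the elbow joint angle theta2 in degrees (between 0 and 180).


cos(th2) = (d^2 - L1^2 - L2^2)/(2*L1*L2) = (1.307^2 - 0.91^2 - 0.56^2)/(2*0.91*0.56) = 0.55587618
th2 = acos(0.55587618) = 56.2289 deg

56.2289 degrees


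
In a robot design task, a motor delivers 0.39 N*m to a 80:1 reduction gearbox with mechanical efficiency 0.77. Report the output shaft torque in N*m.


tau_out = tau_in * N * eta = 0.39 * 80 * 0.77 = 24.0240

24.0240 N*m


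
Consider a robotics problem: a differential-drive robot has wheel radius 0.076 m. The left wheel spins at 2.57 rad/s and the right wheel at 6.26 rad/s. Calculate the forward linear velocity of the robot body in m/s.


v = r*(wR + wL)/2 = 0.076*(6.26 + 2.57)/2 = 0.3355

0.3355 m/s


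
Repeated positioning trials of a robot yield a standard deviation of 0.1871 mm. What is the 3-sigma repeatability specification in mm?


repeatability = 3*sigma = 3*0.1871 = 0.5613

0.5613 mm


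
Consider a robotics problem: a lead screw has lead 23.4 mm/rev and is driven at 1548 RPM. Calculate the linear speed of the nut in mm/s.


v = lead * (RPM/60) = 23.4*1548/60 = 603.7200

603.7200 mm/s


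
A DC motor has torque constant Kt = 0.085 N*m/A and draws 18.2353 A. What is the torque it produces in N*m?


tau = Kt * I = 0.085*18.2353 = 1.5500

1.5500 N*m


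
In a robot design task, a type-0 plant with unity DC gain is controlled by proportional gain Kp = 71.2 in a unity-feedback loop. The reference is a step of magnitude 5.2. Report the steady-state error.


e_ss = R/(1 + Kp) = 5.2/(1 + 71.2) = 5.2/72.2000 = 0.0720

0.0720


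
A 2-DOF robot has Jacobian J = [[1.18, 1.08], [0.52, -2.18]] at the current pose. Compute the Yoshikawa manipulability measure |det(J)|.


det(J) = 1.18*-2.18 - (1.08)*(0.52) = -3.1340
|det(J)| = 3.1340

3.1340


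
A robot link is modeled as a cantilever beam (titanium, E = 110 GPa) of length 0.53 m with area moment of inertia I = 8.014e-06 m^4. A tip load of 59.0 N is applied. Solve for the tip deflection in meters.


delta = F*L^3/(3*E*I) = 59.0*0.53^3/(3*1.100e+11*8.014e-06)
      = 8.783743/2644620 = 3.3214e-06

3.3214e-06 m


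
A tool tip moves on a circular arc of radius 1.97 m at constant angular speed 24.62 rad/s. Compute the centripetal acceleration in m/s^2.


a_c = omega^2 * r = 24.62^2 * 1.97 = 1194.1045

1194.1045 m/s^2


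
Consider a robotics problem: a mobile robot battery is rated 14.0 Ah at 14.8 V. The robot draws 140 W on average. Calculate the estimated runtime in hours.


E = 14.0*14.8 = 207.2000 Wh
t = E/P = 207.2000/140 = 1.4800

1.4800 hours


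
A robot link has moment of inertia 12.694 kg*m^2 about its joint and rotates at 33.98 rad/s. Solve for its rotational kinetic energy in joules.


KE = (1/2)*I*omega^2 = 0.5*12.694*33.98^2 = 7328.5026

7328.5026 J


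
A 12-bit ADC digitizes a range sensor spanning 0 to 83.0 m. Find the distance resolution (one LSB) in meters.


res = range / 2^n = 83.0/2^12 = 83.0/4096 = 0.0203

0.0203 m


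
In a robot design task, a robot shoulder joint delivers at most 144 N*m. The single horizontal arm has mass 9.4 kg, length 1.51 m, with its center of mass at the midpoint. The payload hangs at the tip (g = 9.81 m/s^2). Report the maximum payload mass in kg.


tau_arm = m_arm*g*(L/2) = 9.4*9.81*1.51/2 = 69.6216 N*m
tau_payload = tau_max - tau_arm = 144 - 69.6216 = 74.3784
m_payload = tau_payload / (g*L) = 74.3784 / (9.81*1.51) = 5.0211

5.0211 kg


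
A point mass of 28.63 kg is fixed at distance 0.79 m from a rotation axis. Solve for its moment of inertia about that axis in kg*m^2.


I = m*r^2 = 28.63*0.79^2 = 17.8680

17.8680 kg*m^2


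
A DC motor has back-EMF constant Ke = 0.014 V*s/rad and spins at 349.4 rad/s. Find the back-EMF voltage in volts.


V_emf = Ke * omega = 0.014*349.4 = 4.8916

4.8916 V


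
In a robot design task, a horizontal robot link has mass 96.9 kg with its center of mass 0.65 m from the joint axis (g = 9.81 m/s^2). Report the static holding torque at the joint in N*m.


tau = m*g*L = 96.9 * 9.81 * 0.65 = 617.8829

617.8829 N*m


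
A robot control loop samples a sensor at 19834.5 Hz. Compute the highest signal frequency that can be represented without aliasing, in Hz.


f_max = f_s/2 = 19834.5/2 = 9917.2500

9917.2500 Hz


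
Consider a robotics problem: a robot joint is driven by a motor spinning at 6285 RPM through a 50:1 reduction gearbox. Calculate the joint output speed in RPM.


omega_joint = omega_motor / N = 6285 / 50 = 125.7000

125.7000 RPM


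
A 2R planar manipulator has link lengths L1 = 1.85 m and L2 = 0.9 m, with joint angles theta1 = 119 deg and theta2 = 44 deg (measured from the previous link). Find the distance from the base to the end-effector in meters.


x = L1*cos(th1) + L2*cos(th1+th2) = -1.757572
y = L1*sin(th1) + L2*sin(th1+th2) = 1.881181
d = sqrt(x^2 + y^2) = sqrt(3.089059 + 3.538842) = 2.5745

2.5745 m


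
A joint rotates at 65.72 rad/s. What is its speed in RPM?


RPM = 65.72 * 60/(2*pi) = 627.5798

627.5798 RPM


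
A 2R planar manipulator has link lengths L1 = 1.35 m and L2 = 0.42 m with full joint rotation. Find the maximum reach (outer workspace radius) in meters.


r_max = L1 + L2 = 1.35 + 0.42 = 1.7700

1.7700 m


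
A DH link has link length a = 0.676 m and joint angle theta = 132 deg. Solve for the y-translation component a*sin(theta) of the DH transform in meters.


a*sin(theta) = 0.676*sin(132 deg) = 0.5024

0.5024 m


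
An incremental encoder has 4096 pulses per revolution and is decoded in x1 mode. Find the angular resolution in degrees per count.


resolution = 360 / (PPR * 1) = 360 / 4096 = 0.0879

0.0879 degrees


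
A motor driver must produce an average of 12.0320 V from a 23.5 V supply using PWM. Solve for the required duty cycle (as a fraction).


D = V_avg/V_supply = 12.0320/23.5 = 0.5120

0.5120


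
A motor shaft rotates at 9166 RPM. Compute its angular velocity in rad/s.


omega = 9166 * 2*pi/60 = 959.8613

959.8613 rad/s


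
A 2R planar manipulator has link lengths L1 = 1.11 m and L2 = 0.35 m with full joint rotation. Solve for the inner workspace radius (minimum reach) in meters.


r_min = |L1 - L2| = |1.11 - 0.35| = 0.7600

0.7600 m


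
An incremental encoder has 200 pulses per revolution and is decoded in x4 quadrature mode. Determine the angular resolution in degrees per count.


resolution = 360 / (PPR * 4) = 360 / 800 = 0.4500

0.4500 degrees


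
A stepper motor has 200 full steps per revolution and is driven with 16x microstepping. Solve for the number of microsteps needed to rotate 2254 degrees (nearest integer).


step_size = 360/(200*16) = 360/3200 = 0.112500 deg
n = 2254/(360/3200) = 2254*3200/360 = 20035.5556 -> 20036

20036 steps


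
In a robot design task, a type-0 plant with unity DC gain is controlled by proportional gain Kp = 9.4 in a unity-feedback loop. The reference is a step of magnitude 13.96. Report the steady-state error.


e_ss = R/(1 + Kp) = 13.96/(1 + 9.4) = 13.96/10.4000 = 1.3423

1.3423


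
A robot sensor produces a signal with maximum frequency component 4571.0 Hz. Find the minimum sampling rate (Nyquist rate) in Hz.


f_s,min = 2*f_max = 2*4571.0 = 9142.0000

9142.0000 Hz


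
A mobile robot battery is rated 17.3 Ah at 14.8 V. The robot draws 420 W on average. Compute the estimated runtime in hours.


E = 17.3*14.8 = 256.0400 Wh
t = E/P = 256.0400/420 = 0.6096

0.6096 hours


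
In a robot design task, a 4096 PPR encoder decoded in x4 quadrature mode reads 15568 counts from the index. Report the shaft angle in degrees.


angle = counts * 360 / (PPR*4) = 15568 * 360 / 16384 = 342.0703

342.0703 degrees


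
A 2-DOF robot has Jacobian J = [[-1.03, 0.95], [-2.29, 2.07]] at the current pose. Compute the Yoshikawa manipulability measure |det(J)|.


det(J) = -1.03*2.07 - (0.95)*(-2.29) = 0.0434
|det(J)| = 0.0434

0.0434


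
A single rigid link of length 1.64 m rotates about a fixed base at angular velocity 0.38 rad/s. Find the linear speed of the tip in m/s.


v = L*omega = 1.64 * 0.38 = 0.6232

0.6232 m/s


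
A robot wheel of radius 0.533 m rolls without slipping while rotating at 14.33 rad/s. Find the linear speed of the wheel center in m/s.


v = omega * r = 14.33 * 0.533 = 7.6379

7.6379 m/s


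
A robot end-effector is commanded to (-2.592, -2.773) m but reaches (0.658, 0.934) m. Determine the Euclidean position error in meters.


dx = 0.658 - (-2.592) = 3.2500, dy = 0.934 - (-2.773) = 3.7070
err = sqrt(10.562500 + 13.741849) = 4.9299

4.9299 m


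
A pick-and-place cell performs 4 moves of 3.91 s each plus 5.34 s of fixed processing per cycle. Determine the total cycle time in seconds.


T = 4*3.91 + 5.34 = 20.9800

20.9800 s


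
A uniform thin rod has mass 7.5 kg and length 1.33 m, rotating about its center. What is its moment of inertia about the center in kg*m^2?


I = (1/12)*m*L^2 = (1/12)*7.5*1.33^2 = 1.1056

1.1056 kg*m^2


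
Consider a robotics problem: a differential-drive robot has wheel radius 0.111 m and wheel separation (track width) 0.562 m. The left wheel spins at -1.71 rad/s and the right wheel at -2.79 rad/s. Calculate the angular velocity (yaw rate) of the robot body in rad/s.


omega = r*(wR - wL)/L = 0.111*(-2.79 - (-1.71))/0.562 = -0.2133

-0.2133 rad/s


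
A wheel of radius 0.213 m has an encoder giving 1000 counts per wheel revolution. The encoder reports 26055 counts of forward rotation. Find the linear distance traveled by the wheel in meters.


revs = 26055/1000 = 26.055000
d = revs * 2*pi*r = 26.055000 * 2*pi*0.213 = 34.8699

34.8699 m


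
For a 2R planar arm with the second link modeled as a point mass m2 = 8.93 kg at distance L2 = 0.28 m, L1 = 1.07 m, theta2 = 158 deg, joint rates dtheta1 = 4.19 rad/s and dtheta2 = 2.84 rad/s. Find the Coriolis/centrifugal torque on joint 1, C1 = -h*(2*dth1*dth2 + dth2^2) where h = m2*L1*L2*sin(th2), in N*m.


h = m2*L1*L2*sin(th2) = 8.93*1.07*0.28*sin(158 deg) = 1.002233
C1 = -h*(2*4.19*2.84 + 2.84^2) = -1.002233*31.8648 = -31.9360

-31.9360 N*m


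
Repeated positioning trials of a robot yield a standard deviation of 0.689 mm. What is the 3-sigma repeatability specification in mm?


repeatability = 3*sigma = 3*0.689 = 2.0670

2.0670 mm


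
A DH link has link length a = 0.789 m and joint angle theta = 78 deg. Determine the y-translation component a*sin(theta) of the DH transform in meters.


a*sin(theta) = 0.789*sin(78 deg) = 0.7718

0.7718 m


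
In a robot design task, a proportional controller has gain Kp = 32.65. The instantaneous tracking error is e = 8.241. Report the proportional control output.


u_P = Kp * e = 32.65 * 8.241 = 269.0686

269.0686


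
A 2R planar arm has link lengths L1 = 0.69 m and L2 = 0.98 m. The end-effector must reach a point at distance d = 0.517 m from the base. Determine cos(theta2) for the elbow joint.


cos(th2) = (d^2 - L1^2 - L2^2)/(2*L1*L2) = (0.517^2 - 0.69^2 - 0.98^2)/(2*0.69*0.98) = -0.8645

-0.8645


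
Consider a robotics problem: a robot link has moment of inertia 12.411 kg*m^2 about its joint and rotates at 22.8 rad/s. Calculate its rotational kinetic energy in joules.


KE = (1/2)*I*omega^2 = 0.5*12.411*22.8^2 = 3225.8671

3225.8671 J


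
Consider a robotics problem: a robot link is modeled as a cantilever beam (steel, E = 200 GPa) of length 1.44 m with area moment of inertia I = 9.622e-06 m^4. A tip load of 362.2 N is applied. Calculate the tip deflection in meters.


delta = F*L^3/(3*E*I) = 362.2*1.44^3/(3*2.000e+11*9.622e-06)
      = 1081.5234048/5773200 = 1.8734e-04

1.8734e-04 m


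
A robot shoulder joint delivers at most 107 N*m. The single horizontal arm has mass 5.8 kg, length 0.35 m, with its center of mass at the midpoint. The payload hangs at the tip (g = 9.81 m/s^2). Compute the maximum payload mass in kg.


tau_arm = m_arm*g*(L/2) = 5.8*9.81*0.35/2 = 9.9572 N*m
tau_payload = tau_max - tau_arm = 107 - 9.9572 = 97.0428
m_payload = tau_payload / (g*L) = 97.0428 / (9.81*0.35) = 28.2635

28.2635 kg


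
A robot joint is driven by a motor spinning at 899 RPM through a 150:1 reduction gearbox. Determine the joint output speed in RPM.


omega_joint = omega_motor / N = 899 / 150 = 5.9933

5.9933 RPM


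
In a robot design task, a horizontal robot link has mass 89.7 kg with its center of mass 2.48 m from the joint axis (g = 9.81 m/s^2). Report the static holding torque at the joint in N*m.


tau = m*g*L = 89.7 * 9.81 * 2.48 = 2182.2934

2182.2934 N*m


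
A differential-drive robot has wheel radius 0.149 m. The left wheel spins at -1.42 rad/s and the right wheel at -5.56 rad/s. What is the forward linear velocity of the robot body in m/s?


v = r*(wR + wL)/2 = 0.149*(-5.56 + -1.42)/2 = -0.5200

-0.5200 m/s


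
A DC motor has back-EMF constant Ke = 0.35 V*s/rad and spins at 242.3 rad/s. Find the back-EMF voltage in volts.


V_emf = Ke * omega = 0.35*242.3 = 84.8050

84.8050 V


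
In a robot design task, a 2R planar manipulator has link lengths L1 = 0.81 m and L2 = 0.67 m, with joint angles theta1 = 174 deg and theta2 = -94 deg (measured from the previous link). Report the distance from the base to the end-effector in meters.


x = L1*cos(th1) + L2*cos(th1+th2) = -0.689218
y = L1*sin(th1) + L2*sin(th1+th2) = 0.744489
d = sqrt(x^2 + y^2) = sqrt(0.475021 + 0.554264) = 1.0145

1.0145 m


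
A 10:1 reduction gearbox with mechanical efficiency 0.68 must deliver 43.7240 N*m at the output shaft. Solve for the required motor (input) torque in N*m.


tau_in = tau_out / (N * eta) = 43.7240 / (10 * 0.68) = 6.4300

6.4300 N*m


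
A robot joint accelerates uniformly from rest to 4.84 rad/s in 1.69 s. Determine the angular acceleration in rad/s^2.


alpha = delta_omega / t = 4.84 / 1.69 = 2.8639

2.8639 rad/s^2


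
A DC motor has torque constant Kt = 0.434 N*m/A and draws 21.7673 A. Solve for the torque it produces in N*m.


tau = Kt * I = 0.434*21.7673 = 9.4470

9.4470 N*m
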